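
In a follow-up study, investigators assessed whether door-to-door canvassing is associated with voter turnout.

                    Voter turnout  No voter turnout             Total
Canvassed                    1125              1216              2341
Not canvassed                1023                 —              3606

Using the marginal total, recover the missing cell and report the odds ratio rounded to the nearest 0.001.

The missing cell is in the unexposed row: 3606 − 1023 = 2583.
So a = 1125, b = 1216, c = 1023, d = 2583.
OR = (a·d)/(b·c) = (1125 × 2583) / (1216 × 1023) = 2905875 / 1243968 = 2.33597

2.336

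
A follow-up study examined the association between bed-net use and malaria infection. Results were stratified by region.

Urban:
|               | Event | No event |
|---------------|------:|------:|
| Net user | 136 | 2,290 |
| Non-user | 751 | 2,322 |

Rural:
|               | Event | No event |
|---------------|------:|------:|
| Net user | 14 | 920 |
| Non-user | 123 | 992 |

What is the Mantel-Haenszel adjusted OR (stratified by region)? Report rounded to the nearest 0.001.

0.174

OR_MH = Σ(aᵢdᵢ/nᵢ) / Σ(bᵢcᵢ/nᵢ), where nᵢ is the stratum total.
Stratum 1 (Urban): n = 5499; a·d/n = 136·2322/5499 = 57.4272; b·c/n = 2290·751/5499 = 312.7460
Stratum 2 (Rural): n = 2049; a·d/n = 14·992/2049 = 6.7779; b·c/n = 920·123/2049 = 55.2269
OR_MH = (57.4272 + 6.7779) / (312.7460 + 55.2269) = 64.2051 / 367.9729 = 0.17448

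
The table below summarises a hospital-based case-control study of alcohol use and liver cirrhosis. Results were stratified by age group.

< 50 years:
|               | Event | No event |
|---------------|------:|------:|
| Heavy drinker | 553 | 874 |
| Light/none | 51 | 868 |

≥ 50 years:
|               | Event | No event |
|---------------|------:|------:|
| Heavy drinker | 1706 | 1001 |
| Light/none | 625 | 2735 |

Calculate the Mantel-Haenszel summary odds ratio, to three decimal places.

7.973

OR_MH = Σ(aᵢdᵢ/nᵢ) / Σ(bᵢcᵢ/nᵢ), where nᵢ is the stratum total.
Stratum 1 (< 50 years): n = 2346; a·d/n = 553·868/2346 = 204.6053; b·c/n = 874·51/2346 = 19.0000
Stratum 2 (≥ 50 years): n = 6067; a·d/n = 1706·2735/6067 = 769.0638; b·c/n = 1001·625/6067 = 103.1193
OR_MH = (204.6053 + 769.0638) / (19.0000 + 103.1193) = 973.6691 / 122.1193 = 7.97310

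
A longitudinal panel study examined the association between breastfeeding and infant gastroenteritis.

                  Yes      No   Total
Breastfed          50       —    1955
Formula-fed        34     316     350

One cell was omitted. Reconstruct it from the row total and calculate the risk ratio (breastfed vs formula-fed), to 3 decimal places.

0.263

The missing cell is in the exposed row: 1955 − 50 = 1905.
So a = 50, b = 1905, c = 34, d = 316.
RR = [a/(a+b)] / [c/(c+d)] = (50/1955) / (34/350) = 0.02558/0.09714 = 0.26328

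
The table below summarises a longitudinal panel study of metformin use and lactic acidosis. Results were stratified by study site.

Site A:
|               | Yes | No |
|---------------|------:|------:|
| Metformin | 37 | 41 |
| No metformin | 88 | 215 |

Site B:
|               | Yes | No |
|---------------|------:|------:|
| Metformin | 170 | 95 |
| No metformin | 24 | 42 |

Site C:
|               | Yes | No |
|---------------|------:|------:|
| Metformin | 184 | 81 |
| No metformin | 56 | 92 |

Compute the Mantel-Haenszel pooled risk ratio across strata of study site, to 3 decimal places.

1.767

RR_MH = Σ(aᵢ·n₀ᵢ/nᵢ) / Σ(cᵢ·n₁ᵢ/nᵢ), with n₁ᵢ = aᵢ+bᵢ (exposed), n₀ᵢ = cᵢ+dᵢ (unexposed), nᵢ = n₁ᵢ+n₀ᵢ.
Stratum 1 (Site A): n₁ = 78, n₀ = 303, n = 381; a·n₀/n = 37·303/381 = 29.4252; c·n₁/n = 88·78/381 = 18.0157
Stratum 2 (Site B): n₁ = 265, n₀ = 66, n = 331; a·n₀/n = 170·66/331 = 33.8973; c·n₁/n = 24·265/331 = 19.2145
Stratum 3 (Site C): n₁ = 265, n₀ = 148, n = 413; a·n₀/n = 184·148/413 = 65.9370; c·n₁/n = 56·265/413 = 35.9322
RR_MH = (29.4252 + 33.8973 + 65.9370) / (18.0157 + 19.2145 + 35.9322) = 129.2595 / 73.1625 = 1.76675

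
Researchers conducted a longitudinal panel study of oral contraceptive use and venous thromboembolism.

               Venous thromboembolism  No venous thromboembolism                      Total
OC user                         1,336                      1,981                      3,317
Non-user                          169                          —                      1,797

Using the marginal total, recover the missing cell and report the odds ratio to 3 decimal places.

The missing cell is in the unexposed row: 1797 − 169 = 1628.
So a = 1336, b = 1981, c = 169, d = 1628.
OR = (a·d)/(b·c) = (1336 × 1628) / (1981 × 169) = 2175008 / 334789 = 6.49665

6.497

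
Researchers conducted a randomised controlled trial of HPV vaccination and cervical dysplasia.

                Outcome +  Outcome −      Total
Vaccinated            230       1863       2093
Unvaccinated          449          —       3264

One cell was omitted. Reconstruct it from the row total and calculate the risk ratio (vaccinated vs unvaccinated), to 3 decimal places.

0.799

The missing cell is in the unexposed row: 3264 − 449 = 2815.
So a = 230, b = 1863, c = 449, d = 2815.
RR = [a/(a+b)] / [c/(c+d)] = (230/2093) / (449/3264) = 0.10989/0.13756 = 0.79884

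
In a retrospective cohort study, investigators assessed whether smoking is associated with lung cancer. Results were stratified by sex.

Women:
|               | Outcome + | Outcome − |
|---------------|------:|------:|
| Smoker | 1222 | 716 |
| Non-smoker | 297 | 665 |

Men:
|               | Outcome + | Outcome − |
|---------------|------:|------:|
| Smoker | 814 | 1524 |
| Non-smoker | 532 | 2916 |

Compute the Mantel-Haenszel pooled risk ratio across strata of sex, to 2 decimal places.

RR_MH = Σ(aᵢ·n₀ᵢ/nᵢ) / Σ(cᵢ·n₁ᵢ/nᵢ), with n₁ᵢ = aᵢ+bᵢ (exposed), n₀ᵢ = cᵢ+dᵢ (unexposed), nᵢ = n₁ᵢ+n₀ᵢ.
Stratum 1 (Women): n₁ = 1938, n₀ = 962, n = 2900; a·n₀/n = 1222·962/2900 = 405.3669; c·n₁/n = 297·1938/2900 = 198.4779
Stratum 2 (Men): n₁ = 2338, n₀ = 3448, n = 5786; a·n₀/n = 814·3448/5786 = 485.0798; c·n₁/n = 532·2338/5786 = 214.9699
RR_MH = (405.3669 + 485.0798) / (198.4779 + 214.9699) = 890.4467 / 413.4479 = 2.15371

2.15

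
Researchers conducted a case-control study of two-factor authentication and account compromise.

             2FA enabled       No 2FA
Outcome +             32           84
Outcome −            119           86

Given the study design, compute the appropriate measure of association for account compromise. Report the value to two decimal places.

Reading the table with exposure as columns: a = 32 (2FA enabled, case), b = 119 (2FA enabled, non-case), c = 84 (No 2FA, case), d = 86.
This is a case-control study: participants were sampled on outcome status, so risks in the source population cannot be estimated directly — relative risk is not valid here. The odds ratio is the appropriate measure.
OR = (a·d)/(b·c) = (32 × 86) / (119 × 84) = 2752 / 9996 = 0.27531

0.28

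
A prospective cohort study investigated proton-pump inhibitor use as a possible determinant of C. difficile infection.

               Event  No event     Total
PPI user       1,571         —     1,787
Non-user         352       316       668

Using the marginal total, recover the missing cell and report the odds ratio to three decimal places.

6.529

The missing cell is in the exposed row: 1787 − 1571 = 216.
So a = 1571, b = 216, c = 352, d = 316.
OR = (a·d)/(b·c) = (1571 × 316) / (216 × 352) = 496436 / 76032 = 6.52930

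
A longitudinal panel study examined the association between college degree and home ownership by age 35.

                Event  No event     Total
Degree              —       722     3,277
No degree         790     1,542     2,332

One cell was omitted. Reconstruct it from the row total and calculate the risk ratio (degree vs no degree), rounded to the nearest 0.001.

The missing cell is in the exposed row: 3277 − 722 = 2555.
So a = 2555, b = 722, c = 790, d = 1542.
RR = [a/(a+b)] / [c/(c+d)] = (2555/3277) / (790/2332) = 0.77968/0.33877 = 2.30153

2.302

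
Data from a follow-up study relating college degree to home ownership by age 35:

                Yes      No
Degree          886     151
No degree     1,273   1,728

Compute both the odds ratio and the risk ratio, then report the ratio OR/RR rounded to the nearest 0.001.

3.954

Cells: a = 886, b = 151, c = 1273, d = 1728.
OR = (886·1728)/(151·1273) = 1531008/192223 = 7.96475
Risk in exposed = 886/1037 = 0.85439; risk in unexposed = 1273/3001 = 0.42419; RR = 2.01415
OR/RR = 7.96475 / 2.01415 = 3.95439
The outcome is not rare, so the OR lies further from 1 than the RR.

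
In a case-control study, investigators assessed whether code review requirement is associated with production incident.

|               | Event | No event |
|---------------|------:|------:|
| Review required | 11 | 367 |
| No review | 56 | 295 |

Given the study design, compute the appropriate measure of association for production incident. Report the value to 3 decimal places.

0.158

Cells: a = 11, b = 367, c = 56, d = 295.
This is a case-control study: participants were sampled on outcome status, so risks in the source population cannot be estimated directly — relative risk is not valid here. The odds ratio is the appropriate measure.
OR = (a·d)/(b·c) = (11 × 295) / (367 × 56) = 3245 / 20552 = 0.15789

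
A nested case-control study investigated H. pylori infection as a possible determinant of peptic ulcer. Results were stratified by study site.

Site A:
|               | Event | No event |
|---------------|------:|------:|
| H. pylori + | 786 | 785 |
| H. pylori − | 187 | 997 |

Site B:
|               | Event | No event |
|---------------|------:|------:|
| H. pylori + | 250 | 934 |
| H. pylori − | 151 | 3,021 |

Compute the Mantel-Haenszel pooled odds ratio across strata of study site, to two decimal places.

OR_MH = Σ(aᵢdᵢ/nᵢ) / Σ(bᵢcᵢ/nᵢ), where nᵢ is the stratum total.
Stratum 1 (Site A): n = 2755; a·d/n = 786·997/2755 = 284.4436; b·c/n = 785·187/2755 = 53.2831
Stratum 2 (Site B): n = 4356; a·d/n = 250·3021/4356 = 173.3815; b·c/n = 934·151/4356 = 32.3770
OR_MH = (284.4436 + 173.3815) / (53.2831 + 32.3770) = 457.8251 / 85.6601 = 5.34467

5.34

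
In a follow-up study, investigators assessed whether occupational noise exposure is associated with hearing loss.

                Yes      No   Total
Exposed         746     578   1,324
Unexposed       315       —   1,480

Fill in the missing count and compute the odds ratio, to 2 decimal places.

4.77

The missing cell is in the unexposed row: 1480 − 315 = 1165.
So a = 746, b = 578, c = 315, d = 1165.
OR = (a·d)/(b·c) = (746 × 1165) / (578 × 315) = 869090 / 182070 = 4.77338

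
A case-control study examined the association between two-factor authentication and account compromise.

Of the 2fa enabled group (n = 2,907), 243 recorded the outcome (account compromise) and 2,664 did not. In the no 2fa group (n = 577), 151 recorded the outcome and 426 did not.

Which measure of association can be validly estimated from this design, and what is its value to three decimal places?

0.257

From the description: a = 243, b = 2664, c = 151, d = 426.
This is a case-control study: participants were sampled on outcome status, so risks in the source population cannot be estimated directly — relative risk is not valid here. The odds ratio is the appropriate measure.
OR = (a·d)/(b·c) = (243 × 426) / (2664 × 151) = 103518 / 402264 = 0.25734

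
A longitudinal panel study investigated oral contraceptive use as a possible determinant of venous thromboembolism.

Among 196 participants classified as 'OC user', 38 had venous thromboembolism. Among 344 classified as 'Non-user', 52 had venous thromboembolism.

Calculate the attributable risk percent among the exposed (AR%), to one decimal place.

22.0

From the description: a = 38, b = 158, c = 52, d = 292.
Risk in exposed = 38/196 = 0.19388; risk in unexposed = 52/344 = 0.15116.
RR = 0.19388/0.15116 = 1.28257
AR% = (RR − 1)/RR × 100 = (1.28257 − 1)/1.28257 × 100 = 22.0318%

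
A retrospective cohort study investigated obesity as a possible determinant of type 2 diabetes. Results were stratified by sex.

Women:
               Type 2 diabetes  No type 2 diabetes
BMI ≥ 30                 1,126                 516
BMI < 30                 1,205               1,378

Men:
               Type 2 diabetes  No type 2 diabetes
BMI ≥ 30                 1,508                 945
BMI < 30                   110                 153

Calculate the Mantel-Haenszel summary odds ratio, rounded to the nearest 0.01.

2.44

OR_MH = Σ(aᵢdᵢ/nᵢ) / Σ(bᵢcᵢ/nᵢ), where nᵢ is the stratum total.
Stratum 1 (Women): n = 4225; a·d/n = 1126·1378/4225 = 367.2492; b·c/n = 516·1205/4225 = 147.1669
Stratum 2 (Men): n = 2716; a·d/n = 1508·153/2716 = 84.9499; b·c/n = 945·110/2716 = 38.2732
OR_MH = (367.2492 + 84.9499) / (147.1669 + 38.2732) = 452.1992 / 185.4401 = 2.43852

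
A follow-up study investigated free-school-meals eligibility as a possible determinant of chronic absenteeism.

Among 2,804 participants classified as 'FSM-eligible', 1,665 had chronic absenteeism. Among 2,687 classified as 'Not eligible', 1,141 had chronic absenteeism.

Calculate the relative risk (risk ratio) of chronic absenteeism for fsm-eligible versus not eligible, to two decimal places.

From the description: a = 1665, b = 1139, c = 1141, d = 1546.
Risk in exposed = 1665/2804 = 0.59379; risk in unexposed = 1141/2687 = 0.42464.
RR = 0.59379 / 0.42464 = 1.39836
The risk among the exposed is 1.40 times that among the unexposed.

1.40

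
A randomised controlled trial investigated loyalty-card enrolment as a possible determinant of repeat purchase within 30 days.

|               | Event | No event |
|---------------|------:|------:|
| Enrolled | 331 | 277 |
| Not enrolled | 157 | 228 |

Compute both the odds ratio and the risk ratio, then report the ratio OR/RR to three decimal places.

Cells: a = 331, b = 277, c = 157, d = 228.
OR = (331·228)/(277·157) = 75468/43489 = 1.73534
Risk in exposed = 331/608 = 0.54441; risk in unexposed = 157/385 = 0.40779; RR = 1.33501
OR/RR = 1.73534 / 1.33501 = 1.29986
The outcome is not rare, so the OR lies further from 1 than the RR.

1.300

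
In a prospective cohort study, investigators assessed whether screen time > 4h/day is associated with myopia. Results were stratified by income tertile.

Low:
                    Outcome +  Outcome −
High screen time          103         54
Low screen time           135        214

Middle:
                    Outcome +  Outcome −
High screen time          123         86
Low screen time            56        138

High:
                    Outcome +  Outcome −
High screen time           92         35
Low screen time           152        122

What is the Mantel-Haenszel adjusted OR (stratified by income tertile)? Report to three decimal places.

OR_MH = Σ(aᵢdᵢ/nᵢ) / Σ(bᵢcᵢ/nᵢ), where nᵢ is the stratum total.
Stratum 1 (Low): n = 506; a·d/n = 103·214/506 = 43.5613; b·c/n = 54·135/506 = 14.4071
Stratum 2 (Middle): n = 403; a·d/n = 123·138/403 = 42.1191; b·c/n = 86·56/403 = 11.9504
Stratum 3 (High): n = 401; a·d/n = 92·122/401 = 27.9900; b·c/n = 35·152/401 = 13.2668
OR_MH = (43.5613 + 42.1191 + 27.9900) / (14.4071 + 11.9504 + 13.2668) = 113.6704 / 39.6243 = 2.86870

2.869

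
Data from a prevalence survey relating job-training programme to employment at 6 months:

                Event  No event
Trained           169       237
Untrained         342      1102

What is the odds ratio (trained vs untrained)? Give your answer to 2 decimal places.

2.30

Cells: a = 169, b = 237, c = 342, d = 1102.
OR = (a·d)/(b·c) = (169 × 1102) / (237 × 342) = 186238 / 81054 = 2.29770
The odds of employment at 6 months are about 2.30 times as high in the trained group.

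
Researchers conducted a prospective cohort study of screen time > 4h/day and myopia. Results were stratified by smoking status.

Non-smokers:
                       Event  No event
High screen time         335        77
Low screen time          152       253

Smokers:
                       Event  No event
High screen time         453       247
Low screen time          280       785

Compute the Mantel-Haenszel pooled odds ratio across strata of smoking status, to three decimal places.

OR_MH = Σ(aᵢdᵢ/nᵢ) / Σ(bᵢcᵢ/nᵢ), where nᵢ is the stratum total.
Stratum 1 (Non-smokers): n = 817; a·d/n = 335·253/817 = 103.7393; b·c/n = 77·152/817 = 14.3256
Stratum 2 (Smokers): n = 1765; a·d/n = 453·785/1765 = 201.4759; b·c/n = 247·280/1765 = 39.1841
OR_MH = (103.7393 + 201.4759) / (14.3256 + 39.1841) = 305.2152 / 53.5097 = 5.70392

5.704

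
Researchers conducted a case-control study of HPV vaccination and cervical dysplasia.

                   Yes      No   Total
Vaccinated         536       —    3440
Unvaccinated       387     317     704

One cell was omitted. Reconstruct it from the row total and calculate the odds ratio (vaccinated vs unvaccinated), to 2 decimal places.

0.15

The missing cell is in the exposed row: 3440 − 536 = 2904.
So a = 536, b = 2904, c = 387, d = 317.
OR = (a·d)/(b·c) = (536 × 317) / (2904 × 387) = 169912 / 1123848 = 0.15119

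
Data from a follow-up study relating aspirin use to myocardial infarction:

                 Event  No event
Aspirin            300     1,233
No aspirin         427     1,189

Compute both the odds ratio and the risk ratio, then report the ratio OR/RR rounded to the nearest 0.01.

0.91

Cells: a = 300, b = 1233, c = 427, d = 1189.
OR = (300·1189)/(1233·427) = 356700/526491 = 0.67750
Risk in exposed = 300/1533 = 0.19569; risk in unexposed = 427/1616 = 0.26423; RR = 0.74062
OR/RR = 0.67750 / 0.74062 = 0.91479
The outcome is not rare, so the OR lies further from 1 than the RR.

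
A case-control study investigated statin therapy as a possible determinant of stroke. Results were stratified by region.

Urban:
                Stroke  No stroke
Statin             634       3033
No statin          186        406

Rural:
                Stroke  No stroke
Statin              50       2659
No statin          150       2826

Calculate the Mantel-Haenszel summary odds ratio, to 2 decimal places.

0.42

OR_MH = Σ(aᵢdᵢ/nᵢ) / Σ(bᵢcᵢ/nᵢ), where nᵢ is the stratum total.
Stratum 1 (Urban): n = 4259; a·d/n = 634·406/4259 = 60.4377; b·c/n = 3033·186/4259 = 132.4579
Stratum 2 (Rural): n = 5685; a·d/n = 50·2826/5685 = 24.8549; b·c/n = 2659·150/5685 = 70.1583
OR_MH = (60.4377 + 24.8549) / (132.4579 + 70.1583) = 85.2925 / 202.6162 = 0.42096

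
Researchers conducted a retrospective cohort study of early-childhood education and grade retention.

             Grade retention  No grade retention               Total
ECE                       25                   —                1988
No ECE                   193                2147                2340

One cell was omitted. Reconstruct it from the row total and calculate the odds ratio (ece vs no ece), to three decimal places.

0.142

The missing cell is in the exposed row: 1988 − 25 = 1963.
So a = 25, b = 1963, c = 193, d = 2147.
OR = (a·d)/(b·c) = (25 × 2147) / (1963 × 193) = 53675 / 378859 = 0.14168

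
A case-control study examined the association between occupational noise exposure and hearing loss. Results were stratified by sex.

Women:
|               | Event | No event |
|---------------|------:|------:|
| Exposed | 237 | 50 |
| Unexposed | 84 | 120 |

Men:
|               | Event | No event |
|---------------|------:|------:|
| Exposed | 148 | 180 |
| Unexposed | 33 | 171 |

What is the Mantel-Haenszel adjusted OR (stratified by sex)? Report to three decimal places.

5.350

OR_MH = Σ(aᵢdᵢ/nᵢ) / Σ(bᵢcᵢ/nᵢ), where nᵢ is the stratum total.
Stratum 1 (Women): n = 491; a·d/n = 237·120/491 = 57.9226; b·c/n = 50·84/491 = 8.5540
Stratum 2 (Men): n = 532; a·d/n = 148·171/532 = 47.5714; b·c/n = 180·33/532 = 11.1654
OR_MH = (57.9226 + 47.5714) / (8.5540 + 11.1654) = 105.4940 / 19.7194 = 5.34976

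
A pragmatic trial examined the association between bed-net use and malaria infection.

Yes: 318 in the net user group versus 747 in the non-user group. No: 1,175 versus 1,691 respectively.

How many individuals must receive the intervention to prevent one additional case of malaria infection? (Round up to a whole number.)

Risk in treated group = 318/1493 = 0.21299; risk in control = 747/2438 = 0.30640.
Absolute risk reduction = 0.30640 − 0.21299 = 0.09340
NNT = 1 / ARR = 1 / 0.09340 = 10.706 → round up → 11

11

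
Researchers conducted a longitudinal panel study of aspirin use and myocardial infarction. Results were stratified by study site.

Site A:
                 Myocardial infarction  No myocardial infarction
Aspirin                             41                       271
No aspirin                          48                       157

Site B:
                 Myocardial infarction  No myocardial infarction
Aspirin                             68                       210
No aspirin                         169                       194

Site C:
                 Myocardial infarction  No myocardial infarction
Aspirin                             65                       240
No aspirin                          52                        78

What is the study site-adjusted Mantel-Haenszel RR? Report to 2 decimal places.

RR_MH = Σ(aᵢ·n₀ᵢ/nᵢ) / Σ(cᵢ·n₁ᵢ/nᵢ), with n₁ᵢ = aᵢ+bᵢ (exposed), n₀ᵢ = cᵢ+dᵢ (unexposed), nᵢ = n₁ᵢ+n₀ᵢ.
Stratum 1 (Site A): n₁ = 312, n₀ = 205, n = 517; a·n₀/n = 41·205/517 = 16.2573; c·n₁/n = 48·312/517 = 28.9671
Stratum 2 (Site B): n₁ = 278, n₀ = 363, n = 641; a·n₀/n = 68·363/641 = 38.5086; c·n₁/n = 169·278/641 = 73.2949
Stratum 3 (Site C): n₁ = 305, n₀ = 130, n = 435; a·n₀/n = 65·130/435 = 19.4253; c·n₁/n = 52·305/435 = 36.4598
RR_MH = (16.2573 + 38.5086 + 19.4253) / (28.9671 + 73.2949 + 36.4598) = 74.1911 / 138.7217 = 0.53482

0.53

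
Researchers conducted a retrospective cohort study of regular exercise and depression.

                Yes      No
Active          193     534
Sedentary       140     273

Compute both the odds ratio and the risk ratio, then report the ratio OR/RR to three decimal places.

Cells: a = 193, b = 534, c = 140, d = 273.
OR = (193·273)/(534·140) = 52689/74760 = 0.70478
Risk in exposed = 193/727 = 0.26547; risk in unexposed = 140/413 = 0.33898; RR = 0.78315
OR/RR = 0.70478 / 0.78315 = 0.89992
The outcome is not rare, so the OR lies further from 1 than the RR.

0.900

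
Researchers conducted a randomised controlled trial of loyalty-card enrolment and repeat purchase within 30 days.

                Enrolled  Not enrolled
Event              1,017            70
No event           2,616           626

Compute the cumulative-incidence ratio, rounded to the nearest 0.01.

Reading the table with exposure as columns: a = 1017 (Enrolled, case), b = 2616 (Enrolled, non-case), c = 70 (Not enrolled, case), d = 626.
Risk in exposed = 1017/3633 = 0.27993; risk in unexposed = 70/696 = 0.10057.
RR = 0.27993 / 0.10057 = 2.78334
The risk among the exposed is 2.78 times that among the unexposed.

2.78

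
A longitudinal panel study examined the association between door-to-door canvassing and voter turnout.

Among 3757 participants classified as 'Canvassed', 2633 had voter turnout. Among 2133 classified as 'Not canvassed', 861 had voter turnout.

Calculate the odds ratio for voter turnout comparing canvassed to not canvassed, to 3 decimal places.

3.461

From the description: a = 2633, b = 1124, c = 861, d = 1272.
OR = (a·d)/(b·c) = (2633 × 1272) / (1124 × 861) = 3349176 / 967764 = 3.46074
The odds of voter turnout are about 3.46 times as high in the canvassed group.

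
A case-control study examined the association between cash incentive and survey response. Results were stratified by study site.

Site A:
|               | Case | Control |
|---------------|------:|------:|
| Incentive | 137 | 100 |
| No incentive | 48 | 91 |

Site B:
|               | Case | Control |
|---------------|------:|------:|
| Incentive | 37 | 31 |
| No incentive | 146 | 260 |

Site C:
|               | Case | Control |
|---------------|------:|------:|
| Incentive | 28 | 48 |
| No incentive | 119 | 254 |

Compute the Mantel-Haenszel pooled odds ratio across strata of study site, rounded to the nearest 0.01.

1.98

OR_MH = Σ(aᵢdᵢ/nᵢ) / Σ(bᵢcᵢ/nᵢ), where nᵢ is the stratum total.
Stratum 1 (Site A): n = 376; a·d/n = 137·91/376 = 33.1569; b·c/n = 100·48/376 = 12.7660
Stratum 2 (Site B): n = 474; a·d/n = 37·260/474 = 20.2954; b·c/n = 31·146/474 = 9.5485
Stratum 3 (Site C): n = 449; a·d/n = 28·254/449 = 15.8396; b·c/n = 48·119/449 = 12.7216
OR_MH = (33.1569 + 20.2954 + 15.8396) / (12.7660 + 9.5485 + 12.7216) = 69.2919 / 35.0361 = 1.97773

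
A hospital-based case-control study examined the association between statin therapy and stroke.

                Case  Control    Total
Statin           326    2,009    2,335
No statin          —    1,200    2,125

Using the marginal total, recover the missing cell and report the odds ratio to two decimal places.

0.21

The missing cell is in the unexposed row: 2125 − 1200 = 925.
So a = 326, b = 2009, c = 925, d = 1200.
OR = (a·d)/(b·c) = (326 × 1200) / (2009 × 925) = 391200 / 1858325 = 0.21051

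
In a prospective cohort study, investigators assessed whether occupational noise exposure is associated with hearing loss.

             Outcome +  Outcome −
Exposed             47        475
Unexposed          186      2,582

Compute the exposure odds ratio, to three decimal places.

1.374

Cells: a = 47, b = 475, c = 186, d = 2582.
OR = (a·d)/(b·c) = (47 × 2582) / (475 × 186) = 121354 / 88350 = 1.37356
The odds of hearing loss are about 1.37 times as high in the exposed group.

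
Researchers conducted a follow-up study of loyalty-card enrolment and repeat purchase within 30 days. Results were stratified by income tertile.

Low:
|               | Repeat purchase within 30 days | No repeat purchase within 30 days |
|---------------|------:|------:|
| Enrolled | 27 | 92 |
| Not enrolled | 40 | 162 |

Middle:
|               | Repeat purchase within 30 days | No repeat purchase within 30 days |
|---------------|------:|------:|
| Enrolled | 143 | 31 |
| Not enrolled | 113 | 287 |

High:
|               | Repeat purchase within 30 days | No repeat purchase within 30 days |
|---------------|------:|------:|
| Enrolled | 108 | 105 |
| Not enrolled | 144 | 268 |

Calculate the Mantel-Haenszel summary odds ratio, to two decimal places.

OR_MH = Σ(aᵢdᵢ/nᵢ) / Σ(bᵢcᵢ/nᵢ), where nᵢ is the stratum total.
Stratum 1 (Low): n = 321; a·d/n = 27·162/321 = 13.6262; b·c/n = 92·40/321 = 11.4642
Stratum 2 (Middle): n = 574; a·d/n = 143·287/574 = 71.5000; b·c/n = 31·113/574 = 6.1028
Stratum 3 (High): n = 625; a·d/n = 108·268/625 = 46.3104; b·c/n = 105·144/625 = 24.1920
OR_MH = (13.6262 + 71.5000 + 46.3104) / (11.4642 + 6.1028 + 24.1920) = 131.4366 / 41.7590 = 3.14751

3.15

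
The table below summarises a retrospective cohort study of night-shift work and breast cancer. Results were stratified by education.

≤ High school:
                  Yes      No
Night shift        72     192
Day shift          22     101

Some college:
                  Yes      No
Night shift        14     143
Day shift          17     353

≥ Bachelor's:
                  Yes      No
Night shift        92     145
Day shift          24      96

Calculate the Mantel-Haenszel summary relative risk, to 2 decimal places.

RR_MH = Σ(aᵢ·n₀ᵢ/nᵢ) / Σ(cᵢ·n₁ᵢ/nᵢ), with n₁ᵢ = aᵢ+bᵢ (exposed), n₀ᵢ = cᵢ+dᵢ (unexposed), nᵢ = n₁ᵢ+n₀ᵢ.
Stratum 1 (≤ High school): n₁ = 264, n₀ = 123, n = 387; a·n₀/n = 72·123/387 = 22.8837; c·n₁/n = 22·264/387 = 15.0078
Stratum 2 (Some college): n₁ = 157, n₀ = 370, n = 527; a·n₀/n = 14·370/527 = 9.8292; c·n₁/n = 17·157/527 = 5.0645
Stratum 3 (≥ Bachelor's): n₁ = 237, n₀ = 120, n = 357; a·n₀/n = 92·120/357 = 30.9244; c·n₁/n = 24·237/357 = 15.9328
RR_MH = (22.8837 + 9.8292 + 30.9244) / (15.0078 + 5.0645 + 15.9328) = 63.6373 / 36.0050 = 1.76746

1.77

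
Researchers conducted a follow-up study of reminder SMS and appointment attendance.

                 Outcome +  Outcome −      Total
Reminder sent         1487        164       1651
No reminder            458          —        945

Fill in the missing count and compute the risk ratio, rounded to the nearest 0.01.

The missing cell is in the unexposed row: 945 − 458 = 487.
So a = 1487, b = 164, c = 458, d = 487.
RR = [a/(a+b)] / [c/(c+d)] = (1487/1651) / (458/945) = 0.90067/0.48466 = 1.85836

1.86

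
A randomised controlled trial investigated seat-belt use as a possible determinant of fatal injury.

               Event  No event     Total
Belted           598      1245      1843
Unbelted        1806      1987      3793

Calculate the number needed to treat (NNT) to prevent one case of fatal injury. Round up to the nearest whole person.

7

Risk in treated group = 598/1843 = 0.32447; risk in control = 1806/3793 = 0.47614.
Absolute risk reduction = 0.47614 − 0.32447 = 0.15167
NNT = 1 / ARR = 1 / 0.15167 = 6.593 → round up → 7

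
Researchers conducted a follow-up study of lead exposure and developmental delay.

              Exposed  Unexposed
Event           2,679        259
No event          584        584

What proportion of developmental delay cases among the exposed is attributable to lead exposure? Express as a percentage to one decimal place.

62.6

Reading the table with exposure as columns: a = 2679 (Exposed, case), b = 584 (Exposed, non-case), c = 259 (Unexposed, case), d = 584.
Risk in exposed = 2679/3263 = 0.82102; risk in unexposed = 259/843 = 0.30724.
RR = 0.82102/0.30724 = 2.67229
AR% = (RR − 1)/RR × 100 = (2.67229 − 1)/2.67229 × 100 = 62.5789%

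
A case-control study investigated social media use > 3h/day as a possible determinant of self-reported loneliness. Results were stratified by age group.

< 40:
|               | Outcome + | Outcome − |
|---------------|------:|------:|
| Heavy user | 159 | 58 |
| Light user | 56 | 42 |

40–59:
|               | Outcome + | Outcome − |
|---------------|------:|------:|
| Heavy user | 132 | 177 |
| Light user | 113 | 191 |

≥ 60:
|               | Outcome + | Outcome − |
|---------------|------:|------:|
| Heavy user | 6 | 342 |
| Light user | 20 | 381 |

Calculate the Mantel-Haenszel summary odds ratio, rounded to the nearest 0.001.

OR_MH = Σ(aᵢdᵢ/nᵢ) / Σ(bᵢcᵢ/nᵢ), where nᵢ is the stratum total.
Stratum 1 (< 40): n = 315; a·d/n = 159·42/315 = 21.2000; b·c/n = 58·56/315 = 10.3111
Stratum 2 (40–59): n = 613; a·d/n = 132·191/613 = 41.1289; b·c/n = 177·113/613 = 32.6281
Stratum 3 (≥ 60): n = 749; a·d/n = 6·381/749 = 3.0521; b·c/n = 342·20/749 = 9.1322
OR_MH = (21.2000 + 41.1289 + 3.0521) / (10.3111 + 32.6281 + 9.1322) = 65.3809 / 52.0713 = 1.25560

1.256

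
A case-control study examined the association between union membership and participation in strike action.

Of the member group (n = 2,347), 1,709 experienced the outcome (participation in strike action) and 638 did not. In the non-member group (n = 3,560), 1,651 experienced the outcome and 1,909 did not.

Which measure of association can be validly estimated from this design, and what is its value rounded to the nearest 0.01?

3.10

From the description: a = 1709, b = 638, c = 1651, d = 1909.
This is a case-control study: participants were sampled on outcome status, so risks in the source population cannot be estimated directly — relative risk is not valid here. The odds ratio is the appropriate measure.
OR = (a·d)/(b·c) = (1709 × 1909) / (638 × 1651) = 3262481 / 1053338 = 3.09728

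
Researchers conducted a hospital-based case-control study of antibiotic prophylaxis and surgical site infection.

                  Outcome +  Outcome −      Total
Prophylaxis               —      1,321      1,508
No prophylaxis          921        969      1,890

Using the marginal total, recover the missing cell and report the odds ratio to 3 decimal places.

0.149

The missing cell is in the exposed row: 1508 − 1321 = 187.
So a = 187, b = 1321, c = 921, d = 969.
OR = (a·d)/(b·c) = (187 × 969) / (1321 × 921) = 181203 / 1216641 = 0.14894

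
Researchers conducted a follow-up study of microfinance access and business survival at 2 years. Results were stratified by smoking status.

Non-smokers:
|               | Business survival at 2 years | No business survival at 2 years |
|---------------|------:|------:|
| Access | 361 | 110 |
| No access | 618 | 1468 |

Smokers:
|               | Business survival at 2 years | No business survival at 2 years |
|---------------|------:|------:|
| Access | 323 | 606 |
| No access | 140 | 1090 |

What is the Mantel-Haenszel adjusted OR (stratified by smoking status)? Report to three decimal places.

OR_MH = Σ(aᵢdᵢ/nᵢ) / Σ(bᵢcᵢ/nᵢ), where nᵢ is the stratum total.
Stratum 1 (Non-smokers): n = 2557; a·d/n = 361·1468/2557 = 207.2538; b·c/n = 110·618/2557 = 26.5858
Stratum 2 (Smokers): n = 2159; a·d/n = 323·1090/2159 = 163.0709; b·c/n = 606·140/2159 = 39.2960
OR_MH = (207.2538 + 163.0709) / (26.5858 + 39.2960) = 370.3247 / 65.8818 = 5.62105

5.621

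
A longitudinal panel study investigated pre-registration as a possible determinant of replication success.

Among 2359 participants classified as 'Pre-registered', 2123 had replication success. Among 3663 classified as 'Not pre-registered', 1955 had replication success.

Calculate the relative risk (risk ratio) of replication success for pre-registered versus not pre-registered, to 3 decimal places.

From the description: a = 2123, b = 236, c = 1955, d = 1708.
Risk in exposed = 2123/2359 = 0.89996; risk in unexposed = 1955/3663 = 0.53372.
RR = 0.89996 / 0.53372 = 1.68621
The risk among the exposed is 1.69 times that among the unexposed.

1.686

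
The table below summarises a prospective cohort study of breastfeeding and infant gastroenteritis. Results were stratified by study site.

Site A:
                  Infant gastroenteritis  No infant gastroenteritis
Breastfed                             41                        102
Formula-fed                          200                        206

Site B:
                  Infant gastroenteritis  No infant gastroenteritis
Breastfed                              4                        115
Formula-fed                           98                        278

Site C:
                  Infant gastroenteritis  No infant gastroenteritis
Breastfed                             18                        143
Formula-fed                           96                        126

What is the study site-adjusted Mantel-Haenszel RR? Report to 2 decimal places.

RR_MH = Σ(aᵢ·n₀ᵢ/nᵢ) / Σ(cᵢ·n₁ᵢ/nᵢ), with n₁ᵢ = aᵢ+bᵢ (exposed), n₀ᵢ = cᵢ+dᵢ (unexposed), nᵢ = n₁ᵢ+n₀ᵢ.
Stratum 1 (Site A): n₁ = 143, n₀ = 406, n = 549; a·n₀/n = 41·406/549 = 30.3206; c·n₁/n = 200·143/549 = 52.0947
Stratum 2 (Site B): n₁ = 119, n₀ = 376, n = 495; a·n₀/n = 4·376/495 = 3.0384; c·n₁/n = 98·119/495 = 23.5596
Stratum 3 (Site C): n₁ = 161, n₀ = 222, n = 383; a·n₀/n = 18·222/383 = 10.4334; c·n₁/n = 96·161/383 = 40.3551
RR_MH = (30.3206 + 3.0384 + 10.4334) / (52.0947 + 23.5596 + 40.3551) = 43.7924 / 116.0094 = 0.37749

0.38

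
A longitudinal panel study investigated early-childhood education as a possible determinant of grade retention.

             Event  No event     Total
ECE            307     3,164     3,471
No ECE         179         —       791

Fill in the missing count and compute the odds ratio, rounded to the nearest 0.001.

The missing cell is in the unexposed row: 791 − 179 = 612.
So a = 307, b = 3164, c = 179, d = 612.
OR = (a·d)/(b·c) = (307 × 612) / (3164 × 179) = 187884 / 566356 = 0.33174

0.332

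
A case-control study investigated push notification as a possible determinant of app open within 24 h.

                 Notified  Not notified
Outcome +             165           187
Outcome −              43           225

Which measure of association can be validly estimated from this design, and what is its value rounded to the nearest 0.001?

Reading the table with exposure as columns: a = 165 (Notified, case), b = 43 (Notified, non-case), c = 187 (Not notified, case), d = 225.
This is a case-control study: participants were sampled on outcome status, so risks in the source population cannot be estimated directly — relative risk is not valid here. The odds ratio is the appropriate measure.
OR = (a·d)/(b·c) = (165 × 225) / (43 × 187) = 37125 / 8041 = 4.61696

4.617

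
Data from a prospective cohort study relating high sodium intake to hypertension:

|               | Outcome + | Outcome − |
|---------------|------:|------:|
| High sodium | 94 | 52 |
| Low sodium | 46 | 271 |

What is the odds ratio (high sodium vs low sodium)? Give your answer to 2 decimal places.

10.65

Cells: a = 94, b = 52, c = 46, d = 271.
OR = (a·d)/(b·c) = (94 × 271) / (52 × 46) = 25474 / 2392 = 10.64967
The odds of hypertension are about 10.65 times as high in the high sodium group.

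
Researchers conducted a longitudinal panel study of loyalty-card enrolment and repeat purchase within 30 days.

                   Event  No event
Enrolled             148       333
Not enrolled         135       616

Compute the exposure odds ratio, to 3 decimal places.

2.028

Cells: a = 148, b = 333, c = 135, d = 616.
OR = (a·d)/(b·c) = (148 × 616) / (333 × 135) = 91168 / 44955 = 2.02798
The odds of repeat purchase within 30 days are about 2.03 times as high in the enrolled group.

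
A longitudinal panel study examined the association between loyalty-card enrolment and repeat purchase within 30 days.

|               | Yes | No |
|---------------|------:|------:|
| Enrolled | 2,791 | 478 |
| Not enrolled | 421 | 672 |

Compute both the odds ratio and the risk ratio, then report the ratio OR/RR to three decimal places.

4.205

Cells: a = 2791, b = 478, c = 421, d = 672.
OR = (2791·672)/(478·421) = 1875552/201238 = 9.32007
Risk in exposed = 2791/3269 = 0.85378; risk in unexposed = 421/1093 = 0.38518; RR = 2.21658
OR/RR = 9.32007 / 2.21658 = 4.20471
The outcome is not rare, so the OR lies further from 1 than the RR.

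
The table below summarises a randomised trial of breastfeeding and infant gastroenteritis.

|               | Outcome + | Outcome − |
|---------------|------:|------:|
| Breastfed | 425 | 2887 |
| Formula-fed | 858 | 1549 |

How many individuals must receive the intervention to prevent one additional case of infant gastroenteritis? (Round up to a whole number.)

5

Risk in treated group = 425/3312 = 0.12832; risk in control = 858/2407 = 0.35646.
Absolute risk reduction = 0.35646 − 0.12832 = 0.22814
NNT = 1 / ARR = 1 / 0.22814 = 4.383 → round up → 5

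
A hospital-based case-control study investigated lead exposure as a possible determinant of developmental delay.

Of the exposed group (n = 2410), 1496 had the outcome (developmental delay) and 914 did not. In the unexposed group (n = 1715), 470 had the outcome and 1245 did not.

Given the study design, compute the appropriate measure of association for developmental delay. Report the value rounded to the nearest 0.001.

From the description: a = 1496, b = 914, c = 470, d = 1245.
This is a hospital-based case-control study: participants were sampled on outcome status, so risks in the source population cannot be estimated directly — relative risk is not valid here. The odds ratio is the appropriate measure.
OR = (a·d)/(b·c) = (1496 × 1245) / (914 × 470) = 1862520 / 429580 = 4.33568

4.336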